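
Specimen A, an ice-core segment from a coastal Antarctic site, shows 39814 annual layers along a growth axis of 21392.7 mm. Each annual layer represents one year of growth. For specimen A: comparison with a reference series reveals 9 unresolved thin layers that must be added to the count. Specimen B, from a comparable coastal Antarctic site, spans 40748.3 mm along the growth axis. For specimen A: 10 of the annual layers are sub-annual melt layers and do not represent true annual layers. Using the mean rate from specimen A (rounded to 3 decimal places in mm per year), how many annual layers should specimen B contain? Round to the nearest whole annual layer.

Specimen A: correcting the raw count gives 39814 − 10 + 9 = 39813 true annual layers.
A: Mean rate = 21392.7 mm / 39813 years ≈ 0.537 mm per year.
For B, 40748.3 / 0.537 = 75881.38 years ≈ 75881 annual layers.

75881 annual layers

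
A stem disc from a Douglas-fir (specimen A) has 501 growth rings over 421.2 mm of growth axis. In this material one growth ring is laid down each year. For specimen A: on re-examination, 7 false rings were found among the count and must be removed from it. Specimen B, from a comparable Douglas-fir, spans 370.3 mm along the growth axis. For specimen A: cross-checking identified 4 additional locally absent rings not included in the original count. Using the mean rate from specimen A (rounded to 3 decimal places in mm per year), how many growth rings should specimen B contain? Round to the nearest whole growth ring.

438 growth rings

Specimen A: true growth ring count = 501 − 7 + 4 = 498.
A: Mean rate = 421.2 mm / 498 years ≈ 0.846 mm/year.
B spans 370.3 / 0.846 = 437.71 years ≈ 438 growth rings.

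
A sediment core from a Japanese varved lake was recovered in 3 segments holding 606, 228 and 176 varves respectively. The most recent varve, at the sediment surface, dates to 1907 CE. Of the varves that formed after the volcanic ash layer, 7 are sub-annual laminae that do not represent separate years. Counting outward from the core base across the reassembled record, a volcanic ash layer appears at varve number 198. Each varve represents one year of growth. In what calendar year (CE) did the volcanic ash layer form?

Total varves = 606 + 228 + 176 = 1010.
The volcanic ash layer sits at varve 198 from the core base, so 1010 − 198 = 812 varves formed after it.
812 − 7 false = 805 true varves after the volcanic ash layer.
The varve at the sediment surface is 1907 CE, so the volcanic ash layer dates to 1907 − 805 = 1102 CE.

1102 CE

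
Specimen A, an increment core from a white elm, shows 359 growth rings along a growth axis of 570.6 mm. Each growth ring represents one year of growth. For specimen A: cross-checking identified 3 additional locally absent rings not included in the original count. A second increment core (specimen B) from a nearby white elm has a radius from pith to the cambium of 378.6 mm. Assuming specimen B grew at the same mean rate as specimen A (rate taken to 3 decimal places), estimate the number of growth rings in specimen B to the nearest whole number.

Specimen A: correcting the raw count gives 359 + 3 = 362 true growth rings.
A: Mean rate = 570.6 mm / 362 years ≈ 1.576 mm per year.
Specimen B: 378.6 mm / 1.576 mm per year = 240.23 years ≈ 240 growth rings.

240 growth rings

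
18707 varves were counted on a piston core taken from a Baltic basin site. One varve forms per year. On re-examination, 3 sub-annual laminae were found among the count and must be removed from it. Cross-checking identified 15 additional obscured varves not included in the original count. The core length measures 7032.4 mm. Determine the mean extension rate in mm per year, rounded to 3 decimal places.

True varve count = 18707 − 3 + 15 = 18719.
Extension rate ≈ 7032.4 / 18719 = 0.376 mm per year.

0.376 mm per year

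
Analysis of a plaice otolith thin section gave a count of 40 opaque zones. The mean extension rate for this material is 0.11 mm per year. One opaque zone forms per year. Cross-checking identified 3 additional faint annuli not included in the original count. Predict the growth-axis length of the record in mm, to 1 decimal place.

4.7 mm

After corrections the count is 40 + 3 = 43 opaque zones.
Length ≈ 0.11 × 43 = 4.7 mm.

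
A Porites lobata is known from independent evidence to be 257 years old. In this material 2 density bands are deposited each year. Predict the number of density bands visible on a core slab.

514 density bands

Expected density bands: 257 × 2 = 514.
So 514 density bands should be present.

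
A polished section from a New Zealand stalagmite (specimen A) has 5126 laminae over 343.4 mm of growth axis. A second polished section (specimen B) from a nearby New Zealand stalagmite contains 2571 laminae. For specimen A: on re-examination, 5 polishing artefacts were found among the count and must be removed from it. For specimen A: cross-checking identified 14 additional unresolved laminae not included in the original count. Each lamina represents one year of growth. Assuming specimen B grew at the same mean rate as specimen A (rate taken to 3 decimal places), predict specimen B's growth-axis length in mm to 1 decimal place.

Specimen A: adjusted count: 5126 − 5 + 14 = 5135 laminae.
A: Mean rate = 343.4 mm / 5135 years ≈ 0.067 mm/year.
B's length ≈ 0.067 × 2571 = 172.3 mm.

172.3 mm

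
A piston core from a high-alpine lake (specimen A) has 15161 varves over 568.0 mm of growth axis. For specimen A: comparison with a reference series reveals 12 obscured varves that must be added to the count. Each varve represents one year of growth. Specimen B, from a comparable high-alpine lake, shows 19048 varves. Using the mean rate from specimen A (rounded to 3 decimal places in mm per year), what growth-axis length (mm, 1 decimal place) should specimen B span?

Specimen A: after corrections the count is 15161 + 12 = 15173 varves.
A: 568.0 mm over 15173 years gives 568.0 / 15173 ≈ 0.037 mm/yr.
Length of B = 0.037 × 19048 = 704.8 mm.

704.8 mm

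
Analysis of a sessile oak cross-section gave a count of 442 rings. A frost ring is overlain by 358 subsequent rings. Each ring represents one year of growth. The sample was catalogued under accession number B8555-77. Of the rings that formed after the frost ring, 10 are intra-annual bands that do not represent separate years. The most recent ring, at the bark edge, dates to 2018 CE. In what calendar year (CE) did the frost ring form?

1670 CE

There are 358 rings younger than the frost ring.
Removing the 10 false rings leaves 358 − 10 = 348 true rings beyond the frost ring.
The ring at the bark edge is 2018 CE, so the frost ring dates to 2018 − 348 = 1670 CE.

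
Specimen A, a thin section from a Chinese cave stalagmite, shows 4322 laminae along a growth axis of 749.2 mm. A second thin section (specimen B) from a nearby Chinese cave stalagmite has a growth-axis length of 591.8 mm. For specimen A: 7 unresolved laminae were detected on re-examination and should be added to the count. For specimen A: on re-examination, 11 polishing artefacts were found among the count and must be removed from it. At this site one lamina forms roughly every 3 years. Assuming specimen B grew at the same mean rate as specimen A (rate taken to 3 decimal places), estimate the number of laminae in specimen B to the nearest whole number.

3401 laminae

Specimen A: adjusted count: 4322 − 11 + 7 = 4318 laminae.
Specimen A: at 3 years per lamina, 4318 × 3 = 12954 years.
A: Extension rate ≈ 749.2 / 12954 = 0.058 mm per year.
For B, 591.8 / 0.058 = 10203.45 years; at 3 years per lamina that is 10203.45 / 3 ≈ 3401 laminae.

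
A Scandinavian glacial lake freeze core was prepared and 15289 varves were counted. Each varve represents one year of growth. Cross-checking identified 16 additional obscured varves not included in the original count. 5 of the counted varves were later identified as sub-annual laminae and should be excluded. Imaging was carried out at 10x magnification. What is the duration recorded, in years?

True varve count = 15289 − 5 + 16 = 15300.
At one varve per year, that is 15300 years.

15300 years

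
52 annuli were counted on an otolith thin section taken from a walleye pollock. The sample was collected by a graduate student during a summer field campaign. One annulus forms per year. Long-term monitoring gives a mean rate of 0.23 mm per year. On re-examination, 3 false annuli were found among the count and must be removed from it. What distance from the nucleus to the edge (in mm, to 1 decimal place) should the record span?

11.3 mm

After corrections the count is 52 − 3 = 49 annuli.
49 years at 0.23 mm/year gives 0.23 × 49 = 11.3 mm.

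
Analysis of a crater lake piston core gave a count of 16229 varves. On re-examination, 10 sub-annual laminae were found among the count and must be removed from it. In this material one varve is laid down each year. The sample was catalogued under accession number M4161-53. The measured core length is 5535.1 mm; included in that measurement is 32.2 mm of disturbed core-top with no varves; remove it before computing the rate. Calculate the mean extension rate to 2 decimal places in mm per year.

0.34 mm per year

True varve count = 16229 − 10 = 16219.
Net length = 5535.1 − 32.2 = 5502.9 mm.
Extension rate ≈ 5502.9 / 16219 = 0.34 mm per year.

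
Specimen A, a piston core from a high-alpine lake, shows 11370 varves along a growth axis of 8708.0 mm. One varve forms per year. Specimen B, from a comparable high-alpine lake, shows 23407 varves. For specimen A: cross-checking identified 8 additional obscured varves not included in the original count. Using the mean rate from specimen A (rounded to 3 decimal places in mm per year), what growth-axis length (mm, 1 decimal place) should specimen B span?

Specimen A: adjusted count: 11370 + 8 = 11378 varves.
A: Mean rate = 8708.0 mm / 11378 years ≈ 0.765 mm per year.
For B, 0.765 mm/year × 23407 years = 17906.4 mm.

17906.4 mm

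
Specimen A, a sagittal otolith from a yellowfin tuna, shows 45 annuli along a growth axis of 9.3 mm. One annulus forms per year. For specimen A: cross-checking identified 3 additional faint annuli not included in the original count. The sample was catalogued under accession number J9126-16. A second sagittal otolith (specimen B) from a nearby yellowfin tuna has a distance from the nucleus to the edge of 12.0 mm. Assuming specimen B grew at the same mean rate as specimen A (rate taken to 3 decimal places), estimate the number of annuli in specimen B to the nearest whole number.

62 annuli

Specimen A: correcting the raw count gives 45 + 3 = 48 true annuli.
A: Extension rate ≈ 9.3 / 48 = 0.194 mm per year.
B spans 12.0 / 0.194 = 61.86 years ≈ 62 annuli.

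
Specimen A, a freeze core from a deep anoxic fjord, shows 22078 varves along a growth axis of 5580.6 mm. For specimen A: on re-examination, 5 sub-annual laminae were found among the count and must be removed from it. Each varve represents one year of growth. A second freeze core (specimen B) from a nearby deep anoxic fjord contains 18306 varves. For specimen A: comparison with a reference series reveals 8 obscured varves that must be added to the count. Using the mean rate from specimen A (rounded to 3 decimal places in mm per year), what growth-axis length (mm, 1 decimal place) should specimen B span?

4631.4 mm

Specimen A: after corrections the count is 22078 − 5 + 8 = 22081 varves.
A: 5580.6 mm over 22081 years gives 5580.6 / 22081 ≈ 0.253 mm/yr.
B's length ≈ 0.253 × 18306 = 4631.4 mm.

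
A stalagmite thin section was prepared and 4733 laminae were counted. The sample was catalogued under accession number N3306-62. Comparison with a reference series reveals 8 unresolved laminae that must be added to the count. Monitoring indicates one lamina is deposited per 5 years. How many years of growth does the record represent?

True lamina count = 4733 + 8 = 4741.
Multiplying by 5 years per lamina: 4741 × 5 = 23705 years.

23705 years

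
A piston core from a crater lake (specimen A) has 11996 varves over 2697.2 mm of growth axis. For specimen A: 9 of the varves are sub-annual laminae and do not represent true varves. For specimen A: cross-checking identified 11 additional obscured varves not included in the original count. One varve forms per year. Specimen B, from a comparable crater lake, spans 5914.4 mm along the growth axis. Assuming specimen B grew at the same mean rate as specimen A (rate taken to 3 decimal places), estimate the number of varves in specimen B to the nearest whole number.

Specimen A: true varve count = 11996 − 9 + 11 = 11998.
A: 2697.2 mm over 11998 years gives 2697.2 / 11998 ≈ 0.225 mm/year.
For B, 5914.4 / 0.225 = 26286.22 years ≈ 26286 varves.

26286 varves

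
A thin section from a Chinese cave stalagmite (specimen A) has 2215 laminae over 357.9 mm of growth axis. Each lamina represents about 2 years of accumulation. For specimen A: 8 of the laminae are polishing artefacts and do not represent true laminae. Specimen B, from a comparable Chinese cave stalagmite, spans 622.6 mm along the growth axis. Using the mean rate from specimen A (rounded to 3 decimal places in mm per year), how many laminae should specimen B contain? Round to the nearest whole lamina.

Specimen A: after corrections the count is 2215 − 8 = 2207 laminae.
Specimen A: at 2 years per lamina, 2207 × 2 = 4414 years.
A: Extension rate ≈ 357.9 / 4414 = 0.081 mm/year.
For B, 622.6 / 0.081 = 7686.42 years; at 2 years per lamina that is 7686.42 / 2 ≈ 3843 laminae.

3843 laminae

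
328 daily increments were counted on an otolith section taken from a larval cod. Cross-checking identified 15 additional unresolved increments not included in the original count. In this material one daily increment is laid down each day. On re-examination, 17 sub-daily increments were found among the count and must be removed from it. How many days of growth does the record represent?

326 d

True daily increment count = 328 − 17 + 15 = 326.
With a one-to-one daily increment periodicity this is 326 days.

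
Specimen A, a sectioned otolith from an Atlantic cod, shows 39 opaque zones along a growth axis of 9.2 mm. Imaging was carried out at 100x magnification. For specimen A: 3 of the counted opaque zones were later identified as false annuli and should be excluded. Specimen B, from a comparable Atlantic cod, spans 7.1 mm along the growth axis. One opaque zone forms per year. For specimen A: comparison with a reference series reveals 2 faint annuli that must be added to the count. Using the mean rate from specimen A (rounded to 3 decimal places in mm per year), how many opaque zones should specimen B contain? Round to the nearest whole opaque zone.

Specimen A: adjusted count: 39 − 3 + 2 = 38 opaque zones.
A: 9.2 mm over 38 years gives 9.2 / 38 ≈ 0.242 mm/yr.
B spans 7.1 / 0.242 = 29.34 years ≈ 29 opaque zones.

29 opaque zones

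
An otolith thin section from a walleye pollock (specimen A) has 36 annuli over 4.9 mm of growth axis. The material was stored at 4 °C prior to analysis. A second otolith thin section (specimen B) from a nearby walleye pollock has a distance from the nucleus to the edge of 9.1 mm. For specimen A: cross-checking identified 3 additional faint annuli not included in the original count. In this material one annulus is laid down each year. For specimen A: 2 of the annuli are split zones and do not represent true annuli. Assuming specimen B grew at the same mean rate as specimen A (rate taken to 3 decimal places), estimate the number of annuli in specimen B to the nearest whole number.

69 annuli

Specimen A: after corrections the count is 36 − 2 + 3 = 37 annuli.
A: 4.9 mm over 37 years gives 4.9 / 37 ≈ 0.132 mm/year.
For B, 9.1 / 0.132 = 68.94 years ≈ 69 annuli.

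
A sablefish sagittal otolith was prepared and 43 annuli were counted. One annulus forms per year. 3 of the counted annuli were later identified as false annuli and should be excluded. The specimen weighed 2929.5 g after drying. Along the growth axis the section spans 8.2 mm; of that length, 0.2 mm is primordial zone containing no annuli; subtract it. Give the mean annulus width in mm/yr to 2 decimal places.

Adjusted count: 43 − 3 = 40 annuli.
The growth record spans 8.2 − 0.2 = 8.0 mm.
Mean rate = 8.0 mm / 40 years ≈ 0.20 mm/yr.

0.20 mm/yr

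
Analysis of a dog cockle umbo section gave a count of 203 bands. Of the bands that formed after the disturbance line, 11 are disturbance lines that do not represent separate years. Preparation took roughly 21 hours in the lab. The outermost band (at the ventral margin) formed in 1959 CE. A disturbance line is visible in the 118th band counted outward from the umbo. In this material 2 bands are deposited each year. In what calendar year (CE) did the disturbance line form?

The disturbance line sits at band 118 from the umbo, so 203 − 118 = 85 bands formed after it.
85 − 11 false = 74 true bands after the disturbance line.
With 2 bands per year, 74 / 2 = 37 years.
The band at the ventral margin is 1959 CE, so the disturbance line dates to 1959 − 37 = 1922 CE.

1922 CE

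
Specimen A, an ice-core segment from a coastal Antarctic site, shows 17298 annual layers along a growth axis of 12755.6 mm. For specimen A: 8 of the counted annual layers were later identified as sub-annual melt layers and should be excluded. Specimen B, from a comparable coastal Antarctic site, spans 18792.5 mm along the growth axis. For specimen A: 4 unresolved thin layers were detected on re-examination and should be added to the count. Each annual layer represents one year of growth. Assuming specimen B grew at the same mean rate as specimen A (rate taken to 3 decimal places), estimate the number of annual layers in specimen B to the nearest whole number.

25464 annual layers

Specimen A: correcting the raw count gives 17298 − 8 + 4 = 17294 true annual layers.
A: Mean rate = 12755.6 mm / 17294 years ≈ 0.738 mm/yr.
Specimen B: 18792.5 mm / 0.738 mm per year = 25464.09 years ≈ 25464 annual layers.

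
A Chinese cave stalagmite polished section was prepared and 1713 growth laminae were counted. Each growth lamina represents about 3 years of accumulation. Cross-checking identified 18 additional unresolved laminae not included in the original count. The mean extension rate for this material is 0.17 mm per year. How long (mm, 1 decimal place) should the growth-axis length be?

Correcting the raw count gives 1713 + 18 = 1731 true growth laminae.
At 3 years per growth lamina, 1731 × 3 = 5193 years.
Predicted length = 0.17 mm/year × 5193 years = 882.8 mm.

882.8 mm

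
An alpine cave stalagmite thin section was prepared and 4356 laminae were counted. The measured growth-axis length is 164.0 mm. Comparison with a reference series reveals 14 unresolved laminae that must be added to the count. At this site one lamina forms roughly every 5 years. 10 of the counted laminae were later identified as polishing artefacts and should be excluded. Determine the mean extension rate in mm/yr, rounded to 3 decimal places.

0.008 mm/yr

After corrections the count is 4356 − 10 + 14 = 4360 laminae.
At 5 years per lamina, 4360 × 5 = 21800 years.
164.0 mm over 21800 years gives 164.0 / 21800 ≈ 0.008 mm/yr.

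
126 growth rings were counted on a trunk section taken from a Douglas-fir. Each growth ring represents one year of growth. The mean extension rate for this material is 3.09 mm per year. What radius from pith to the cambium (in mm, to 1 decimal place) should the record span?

The record spans 126 years at 3.09 mm per year.
126 years at 3.09 mm/year gives 3.09 × 126 = 389.3 mm.

389.3 mm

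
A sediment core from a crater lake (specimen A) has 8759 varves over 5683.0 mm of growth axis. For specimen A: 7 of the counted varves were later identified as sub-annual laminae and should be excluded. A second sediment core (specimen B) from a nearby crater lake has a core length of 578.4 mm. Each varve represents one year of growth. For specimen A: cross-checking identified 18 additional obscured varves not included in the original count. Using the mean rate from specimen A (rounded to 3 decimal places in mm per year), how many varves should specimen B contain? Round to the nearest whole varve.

893 varves

Specimen A: correcting the raw count gives 8759 − 7 + 18 = 8770 true varves.
A: Extension rate ≈ 5683.0 / 8770 = 0.648 mm/yr.
Specimen B: 578.4 mm / 0.648 mm per year = 892.59 years ≈ 893 varves.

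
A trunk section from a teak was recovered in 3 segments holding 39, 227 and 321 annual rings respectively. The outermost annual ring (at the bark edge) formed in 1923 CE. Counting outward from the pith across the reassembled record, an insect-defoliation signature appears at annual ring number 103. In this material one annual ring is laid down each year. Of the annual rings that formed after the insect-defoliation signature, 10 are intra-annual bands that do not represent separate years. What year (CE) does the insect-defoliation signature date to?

1449 CE

Total annual rings = 39 + 227 + 321 = 587.
587 − 103 = 484 annual rings lie beyond the insect-defoliation signature toward the bark edge.
Excluding 10 false annual rings: 484 − 10 = 474.
Counting back 474 years from 1923 CE places the insect-defoliation signature in 1923 − 474 = 1449 CE.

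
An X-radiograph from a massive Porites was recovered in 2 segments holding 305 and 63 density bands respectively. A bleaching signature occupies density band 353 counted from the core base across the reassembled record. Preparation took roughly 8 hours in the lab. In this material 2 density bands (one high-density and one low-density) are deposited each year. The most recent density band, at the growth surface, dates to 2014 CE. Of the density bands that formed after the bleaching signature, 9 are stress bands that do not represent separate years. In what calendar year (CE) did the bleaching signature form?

Total density bands = 305 + 63 = 368.
The bleaching signature sits at density band 353 from the core base, so 368 − 353 = 15 density bands formed after it.
Removing the 9 false density bands leaves 15 − 9 = 6 true density bands beyond the bleaching signature.
With 2 density bands per year, 6 / 2 = 3 years.
The density band at the growth surface is 2014 CE, so the bleaching signature dates to 2014 − 3 = 2011 CE.

2011 CE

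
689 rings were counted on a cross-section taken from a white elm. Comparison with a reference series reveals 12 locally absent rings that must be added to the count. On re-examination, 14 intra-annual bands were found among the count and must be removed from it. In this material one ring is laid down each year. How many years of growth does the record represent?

687 years

Adjusted count: 689 − 14 + 12 = 687 rings.
With a one-to-one ring periodicity this is 687 years.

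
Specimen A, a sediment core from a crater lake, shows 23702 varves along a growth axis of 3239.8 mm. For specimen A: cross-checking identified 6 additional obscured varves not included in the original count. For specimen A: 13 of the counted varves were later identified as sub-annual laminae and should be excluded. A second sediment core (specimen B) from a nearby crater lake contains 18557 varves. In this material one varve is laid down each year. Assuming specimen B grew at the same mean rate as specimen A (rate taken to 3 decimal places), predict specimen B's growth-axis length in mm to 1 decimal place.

2542.3 mm

Specimen A: after corrections the count is 23702 − 13 + 6 = 23695 varves.
A: Extension rate ≈ 3239.8 / 23695 = 0.137 mm/year.
Length of B = 0.137 × 18557 = 2542.3 mm.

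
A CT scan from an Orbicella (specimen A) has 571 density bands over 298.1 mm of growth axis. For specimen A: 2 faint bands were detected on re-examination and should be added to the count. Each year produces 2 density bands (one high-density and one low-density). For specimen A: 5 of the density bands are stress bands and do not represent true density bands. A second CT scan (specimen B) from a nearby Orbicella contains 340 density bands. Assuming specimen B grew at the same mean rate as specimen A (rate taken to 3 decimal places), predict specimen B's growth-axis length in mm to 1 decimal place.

Specimen A: true density band count = 571 − 5 + 2 = 568.
Specimen A: with 2 density bands per year, 568 / 2 = 284 years.
A: Extension rate ≈ 298.1 / 284 = 1.050 mm per year.
Specimen B: with 2 density bands per year, 340 / 2 = 170 years. For B, 1.050 mm/year × 170 years = 178.5 mm.

178.5 mm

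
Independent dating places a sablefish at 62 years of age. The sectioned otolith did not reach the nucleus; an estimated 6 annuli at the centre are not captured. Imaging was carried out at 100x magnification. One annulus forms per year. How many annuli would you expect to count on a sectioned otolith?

At one annulus per year, 62 years correspond to 62 annuli.
Less the 6 uncaptured annuli: 62 − 6 = 56.

56 annuli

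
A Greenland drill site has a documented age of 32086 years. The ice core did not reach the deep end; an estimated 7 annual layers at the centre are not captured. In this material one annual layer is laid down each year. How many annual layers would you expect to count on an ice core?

Expected annual layers over 32086 years: 32086.
Less the 7 uncaptured annual layers: 32086 − 7 = 32079.

32079 annual layers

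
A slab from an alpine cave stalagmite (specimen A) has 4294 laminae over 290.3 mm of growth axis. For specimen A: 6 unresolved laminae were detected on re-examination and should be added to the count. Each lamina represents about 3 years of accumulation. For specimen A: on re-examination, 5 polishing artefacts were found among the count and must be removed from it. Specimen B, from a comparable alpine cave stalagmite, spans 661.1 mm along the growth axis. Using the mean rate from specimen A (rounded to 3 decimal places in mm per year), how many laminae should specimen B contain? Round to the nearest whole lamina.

Specimen A: correcting the raw count gives 4294 − 5 + 6 = 4295 true laminae.
Specimen A: at 3 years per lamina, 4295 × 3 = 12885 years.
A: 290.3 mm over 12885 years gives 290.3 / 12885 ≈ 0.023 mm/yr.
B spans 661.1 / 0.023 = 28743.48 years; at 3 years per lamina that is 28743.48 / 3 ≈ 9581 laminae.

9581 laminae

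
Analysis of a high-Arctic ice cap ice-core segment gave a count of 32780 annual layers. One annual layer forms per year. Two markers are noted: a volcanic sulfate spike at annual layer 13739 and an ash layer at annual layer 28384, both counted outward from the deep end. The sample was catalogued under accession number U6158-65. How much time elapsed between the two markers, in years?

The two markers are separated by 28384 − 13739 = 14645 annual layers.
At one annual layer per year, 14645 years elapsed between them.

14645 years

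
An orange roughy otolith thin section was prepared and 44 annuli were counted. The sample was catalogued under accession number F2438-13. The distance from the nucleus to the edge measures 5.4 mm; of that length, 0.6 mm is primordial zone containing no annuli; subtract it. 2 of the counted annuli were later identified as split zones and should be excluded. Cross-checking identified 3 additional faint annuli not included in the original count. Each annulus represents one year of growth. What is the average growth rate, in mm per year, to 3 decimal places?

0.107 mm per year

True annulus count = 44 − 2 + 3 = 45.
Net length = 5.4 − 0.6 = 4.8 mm.
Extension rate ≈ 4.8 / 45 = 0.107 mm per year.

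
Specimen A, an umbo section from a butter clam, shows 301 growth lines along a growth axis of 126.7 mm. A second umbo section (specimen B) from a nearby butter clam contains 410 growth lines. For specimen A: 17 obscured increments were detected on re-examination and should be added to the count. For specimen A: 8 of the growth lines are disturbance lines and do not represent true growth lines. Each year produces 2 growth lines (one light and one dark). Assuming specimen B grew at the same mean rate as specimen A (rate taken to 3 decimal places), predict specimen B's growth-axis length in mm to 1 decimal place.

Specimen A: true growth line count = 301 − 8 + 17 = 310.
Specimen A: 310 growth lines at 2 per year is 310 / 2 = 155 years.
A: Mean rate = 126.7 mm / 155 years ≈ 0.817 mm/year.
Specimen B: with 2 growth lines per year, 410 / 2 = 205 years. B's length ≈ 0.817 × 205 = 167.5 mm.

167.5 mm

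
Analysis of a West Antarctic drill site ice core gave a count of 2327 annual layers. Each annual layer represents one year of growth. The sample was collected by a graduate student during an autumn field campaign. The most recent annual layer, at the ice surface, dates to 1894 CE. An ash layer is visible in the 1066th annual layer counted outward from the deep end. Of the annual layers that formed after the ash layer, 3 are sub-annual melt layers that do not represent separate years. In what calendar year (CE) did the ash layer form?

636 CE

Between annual layer 1066 and the ice surface there are 2327 − 1066 = 1261 annual layers.
Excluding 3 false annual layers: 1261 − 3 = 1258.
1894 − 1258 = 636 CE.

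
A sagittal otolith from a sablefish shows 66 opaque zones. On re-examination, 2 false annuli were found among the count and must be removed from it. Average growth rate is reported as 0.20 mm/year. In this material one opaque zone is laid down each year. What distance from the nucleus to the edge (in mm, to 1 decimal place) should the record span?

Adjusted count: 66 − 2 = 64 opaque zones.
Predicted length = 0.20 mm/year × 64 years = 12.8 mm.

12.8 mm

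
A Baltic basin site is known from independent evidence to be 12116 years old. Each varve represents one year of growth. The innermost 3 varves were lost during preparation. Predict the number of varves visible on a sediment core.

At one varve per year, 12116 years correspond to 12116 varves.
12116 − 3 missed = 12113 varves expected in the prepared section.

12113 varves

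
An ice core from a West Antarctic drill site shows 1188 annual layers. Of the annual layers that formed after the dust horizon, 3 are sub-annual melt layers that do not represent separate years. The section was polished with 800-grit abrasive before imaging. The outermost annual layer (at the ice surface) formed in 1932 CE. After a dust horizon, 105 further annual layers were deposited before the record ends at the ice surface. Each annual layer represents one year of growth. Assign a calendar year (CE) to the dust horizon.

There are 105 annual layers younger than the dust horizon.
Removing the 3 false annual layers leaves 105 − 3 = 102 true annual layers beyond the dust horizon.
1932 − 102 = 1830 CE.

1830 CE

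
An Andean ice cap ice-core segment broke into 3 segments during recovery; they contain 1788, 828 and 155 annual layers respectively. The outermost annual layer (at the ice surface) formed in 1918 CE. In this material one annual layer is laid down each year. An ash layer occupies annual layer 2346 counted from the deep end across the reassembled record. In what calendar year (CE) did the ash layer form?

Total annual layers = 1788 + 828 + 155 = 2771.
The ash layer sits at annual layer 2346 from the deep end, so 2771 − 2346 = 425 annual layers formed after it.
Counting back 425 years from 1918 CE places the ash layer in 1918 − 425 = 1493 CE.

1493 CE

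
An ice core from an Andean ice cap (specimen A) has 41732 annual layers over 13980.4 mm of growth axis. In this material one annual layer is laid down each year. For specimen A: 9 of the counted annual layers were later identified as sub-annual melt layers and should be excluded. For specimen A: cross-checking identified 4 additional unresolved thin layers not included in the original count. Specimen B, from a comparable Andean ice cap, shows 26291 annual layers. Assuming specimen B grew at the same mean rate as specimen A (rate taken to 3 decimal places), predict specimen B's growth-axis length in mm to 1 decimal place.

Specimen A: after corrections the count is 41732 − 9 + 4 = 41727 annual layers.
A: 13980.4 mm over 41727 years gives 13980.4 / 41727 ≈ 0.335 mm per year.
Length of B = 0.335 × 26291 = 8807.5 mm.

8807.5 mm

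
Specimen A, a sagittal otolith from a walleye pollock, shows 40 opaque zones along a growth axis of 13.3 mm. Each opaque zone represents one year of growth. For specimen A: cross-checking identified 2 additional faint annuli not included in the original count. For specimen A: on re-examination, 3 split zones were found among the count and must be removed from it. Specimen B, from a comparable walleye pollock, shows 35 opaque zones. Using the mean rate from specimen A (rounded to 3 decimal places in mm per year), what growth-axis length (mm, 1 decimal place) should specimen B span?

Specimen A: correcting the raw count gives 40 − 3 + 2 = 39 true opaque zones.
A: Extension rate ≈ 13.3 / 39 = 0.341 mm per year.
For B, 0.341 mm/year × 35 years = 11.9 mm.

11.9 mm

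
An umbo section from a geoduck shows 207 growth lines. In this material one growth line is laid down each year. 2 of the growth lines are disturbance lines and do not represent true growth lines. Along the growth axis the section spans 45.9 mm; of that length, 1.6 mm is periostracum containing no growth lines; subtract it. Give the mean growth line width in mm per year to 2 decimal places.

0.22 mm per year

True growth line count = 207 − 2 = 205.
The growth record spans 45.9 − 1.6 = 44.3 mm.
44.3 mm over 205 years gives 44.3 / 205 ≈ 0.22 mm per year.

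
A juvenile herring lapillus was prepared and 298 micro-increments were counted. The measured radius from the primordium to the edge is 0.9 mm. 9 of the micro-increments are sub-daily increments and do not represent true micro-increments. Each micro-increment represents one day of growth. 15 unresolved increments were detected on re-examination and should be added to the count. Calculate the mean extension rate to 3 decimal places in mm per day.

0.003 mm per day

Correcting the raw count gives 298 − 9 + 15 = 304 true micro-increments.
0.9 mm over 304 days gives 0.9 / 304 ≈ 0.003 mm per day.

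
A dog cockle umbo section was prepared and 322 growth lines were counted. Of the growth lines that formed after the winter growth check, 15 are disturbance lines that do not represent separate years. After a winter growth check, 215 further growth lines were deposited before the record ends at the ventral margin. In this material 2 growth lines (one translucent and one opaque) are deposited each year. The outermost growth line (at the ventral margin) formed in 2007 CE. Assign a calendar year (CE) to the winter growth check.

1907 CE

215 growth lines post-date the winter growth check.
215 − 15 false = 200 true growth lines after the winter growth check.
Dividing by 2 growth lines per year: 200 / 2 = 100 years.
2007 − 100 = 1907 CE.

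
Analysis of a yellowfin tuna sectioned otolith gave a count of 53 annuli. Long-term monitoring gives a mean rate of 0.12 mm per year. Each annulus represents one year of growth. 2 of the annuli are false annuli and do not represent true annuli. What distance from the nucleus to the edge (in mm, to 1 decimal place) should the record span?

6.1 mm

Correcting the raw count gives 53 − 2 = 51 true annuli.
Predicted length = 0.12 mm/year × 51 years = 6.1 mm.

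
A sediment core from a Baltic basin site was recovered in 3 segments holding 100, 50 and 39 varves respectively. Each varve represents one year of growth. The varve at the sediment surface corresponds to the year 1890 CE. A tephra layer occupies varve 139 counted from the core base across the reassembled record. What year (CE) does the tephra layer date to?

Total varves = 100 + 50 + 39 = 189.
Between varve 139 and the sediment surface there are 189 − 139 = 50 varves.
1890 − 50 = 1840 CE.

1840 CE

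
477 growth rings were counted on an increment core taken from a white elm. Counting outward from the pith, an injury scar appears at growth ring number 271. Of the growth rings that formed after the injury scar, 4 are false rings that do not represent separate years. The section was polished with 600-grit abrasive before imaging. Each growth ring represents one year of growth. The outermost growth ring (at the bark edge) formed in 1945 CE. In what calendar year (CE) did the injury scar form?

1743 CE

477 − 271 = 206 growth rings lie beyond the injury scar toward the bark edge.
Removing the 4 false growth rings leaves 206 − 4 = 202 true growth rings beyond the injury scar.
1945 − 202 = 1743 CE.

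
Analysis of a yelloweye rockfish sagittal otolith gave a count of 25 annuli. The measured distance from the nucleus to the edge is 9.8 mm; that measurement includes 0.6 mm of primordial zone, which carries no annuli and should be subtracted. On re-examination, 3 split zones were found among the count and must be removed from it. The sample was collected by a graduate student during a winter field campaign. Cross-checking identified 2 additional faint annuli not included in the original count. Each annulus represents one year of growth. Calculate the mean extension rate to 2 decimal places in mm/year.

Correcting the raw count gives 25 − 3 + 2 = 24 true annuli.
The growth record spans 9.8 − 0.6 = 9.2 mm.
9.2 mm over 24 years gives 9.2 / 24 ≈ 0.38 mm/year.

0.38 mm/year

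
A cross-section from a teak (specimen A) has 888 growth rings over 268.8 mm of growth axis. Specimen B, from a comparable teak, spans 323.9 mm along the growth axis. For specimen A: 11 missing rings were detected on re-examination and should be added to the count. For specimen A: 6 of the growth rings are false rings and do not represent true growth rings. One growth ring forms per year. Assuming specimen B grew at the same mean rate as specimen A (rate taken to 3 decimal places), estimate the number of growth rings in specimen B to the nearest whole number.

Specimen A: adjusted count: 888 − 6 + 11 = 893 growth rings.
A: Extension rate ≈ 268.8 / 893 = 0.301 mm/year.
B spans 323.9 / 0.301 = 1076.08 years ≈ 1076 growth rings.

1076 growth rings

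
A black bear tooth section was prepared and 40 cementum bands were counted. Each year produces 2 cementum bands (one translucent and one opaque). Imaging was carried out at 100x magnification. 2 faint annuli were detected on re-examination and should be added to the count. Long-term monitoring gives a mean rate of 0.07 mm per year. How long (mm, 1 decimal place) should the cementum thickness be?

Adjusted count: 40 + 2 = 42 cementum bands.
Dividing by 2 cementum bands per year: 42 / 2 = 21 years.
Length ≈ 0.07 × 21 = 1.5 mm.

1.5 mm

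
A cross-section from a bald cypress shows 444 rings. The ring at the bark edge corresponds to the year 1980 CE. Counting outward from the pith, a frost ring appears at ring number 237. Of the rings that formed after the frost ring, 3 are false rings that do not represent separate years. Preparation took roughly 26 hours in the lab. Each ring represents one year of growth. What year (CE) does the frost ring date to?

1776 CE

Between ring 237 and the bark edge there are 444 − 237 = 207 rings.
Excluding 3 false rings: 207 − 3 = 204.
1980 − 204 = 1776 CE.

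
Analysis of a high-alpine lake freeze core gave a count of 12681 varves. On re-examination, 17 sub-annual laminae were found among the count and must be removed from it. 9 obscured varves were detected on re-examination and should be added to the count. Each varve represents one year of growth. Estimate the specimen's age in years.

Adjusted count: 12681 − 17 + 9 = 12673 varves.
One varve per year makes the duration 12673 years.

12673 yr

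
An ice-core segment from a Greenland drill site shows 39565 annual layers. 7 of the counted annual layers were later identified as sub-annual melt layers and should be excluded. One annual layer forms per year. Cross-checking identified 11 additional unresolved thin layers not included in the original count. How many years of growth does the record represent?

Correcting the raw count gives 39565 − 7 + 11 = 39569 true annual layers.
One annual layer per year makes the duration 39569 years.

39569 years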